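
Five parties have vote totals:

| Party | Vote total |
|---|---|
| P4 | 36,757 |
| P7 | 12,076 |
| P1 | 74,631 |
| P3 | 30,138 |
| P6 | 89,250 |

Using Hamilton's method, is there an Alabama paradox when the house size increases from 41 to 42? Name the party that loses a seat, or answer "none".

none

At 41 seats: P4 6, P7 2, P1 13, P3 5, P6 15.
At 42 seats: P4 6, P7 2, P1 13, P3 5, P6 16.
No party's allocation decreased.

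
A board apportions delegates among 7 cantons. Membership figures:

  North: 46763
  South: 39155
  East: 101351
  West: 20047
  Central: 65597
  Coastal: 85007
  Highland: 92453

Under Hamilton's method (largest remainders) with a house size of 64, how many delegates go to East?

14

The standard divisor is 450373/64 ≈ 7037.078.
Standard quotas: North 6.6452, South 5.5641, East 14.4024, West 2.8488, Central 9.3216, Coastal 12.0799, Highland 13.1380.
Lower quotas: North 6, South 5, East 14, West 2, Central 9, Coastal 12, Highland 13 (sum 61, leaving 3 seats).
Remainders in descending order: West 0.8488, North 0.6452, South 0.5641, East 0.4024, Central 0.3216, Highland 0.1380, Coastal 0.0799.
Largest remainders: West, North, South receive the extra seats.
East receives 14.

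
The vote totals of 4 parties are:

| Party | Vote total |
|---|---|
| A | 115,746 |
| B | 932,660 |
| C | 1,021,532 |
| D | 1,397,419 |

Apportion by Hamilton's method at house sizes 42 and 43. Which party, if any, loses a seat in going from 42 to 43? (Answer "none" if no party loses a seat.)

At 42 seats: A 2, B 11, C 12, D 17.
At 43 seats: A 1, B 12, C 13, D 17.
A drops from 2 to 1.

A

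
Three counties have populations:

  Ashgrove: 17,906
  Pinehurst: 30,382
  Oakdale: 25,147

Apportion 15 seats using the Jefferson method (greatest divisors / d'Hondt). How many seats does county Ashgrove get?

Standard divisor 73435/15 ≈ 4895.667; standard quotas: Ashgrove 3.658, Pinehurst 6.206, Oakdale 5.137.
Rounding down gives 3, 6, 5 = 14 seats, so the divisor must be adjusted.
With modified divisor 4400: modified quotas Ashgrove 4.070, Pinehurst 6.905, Oakdale 5.715.
Rounding down: Ashgrove 4, Pinehurst 6, Oakdale 5 (total 15).
Ashgrove receives 4.

4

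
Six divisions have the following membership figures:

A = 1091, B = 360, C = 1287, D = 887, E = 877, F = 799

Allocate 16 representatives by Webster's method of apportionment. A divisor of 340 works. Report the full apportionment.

With modified divisor 340: modified quotas A 3.209, B 1.059, C 3.785, D 2.609, E 2.579, F 2.350.
Rounding to the nearest integer: A 3, B 1, C 4, D 3, E 3, F 2 (total 16).

A 3; B 1; C 4; D 3; E 3; F 2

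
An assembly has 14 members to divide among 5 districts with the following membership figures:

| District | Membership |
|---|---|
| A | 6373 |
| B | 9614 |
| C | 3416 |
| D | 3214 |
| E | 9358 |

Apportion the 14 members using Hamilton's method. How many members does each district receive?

A 3, B 4, C 2, D 1, E 4

Standard divisor: 31975 ÷ 14 ≈ 2283.929.
Standard quotas: A 2.7904, B 4.2094, C 1.4957, D 1.4072, E 4.0973.
Lower quotas: A 2, B 4, C 1, D 1, E 4 (sum 12, leaving 2 seats).
Remainders in descending order: A 0.7904, C 0.4957, D 0.4072, B 0.2094, E 0.0973.
The surplus seats go to A, C.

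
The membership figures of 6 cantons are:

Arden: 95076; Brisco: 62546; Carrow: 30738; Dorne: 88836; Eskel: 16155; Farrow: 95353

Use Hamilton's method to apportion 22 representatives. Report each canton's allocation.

Arden 5; Brisco 4; Carrow 2; Dorne 5; Eskel 1; Farrow 5

Total 388704; standard divisor 388704/22 ≈ 17668.364.
Standard quotas: Arden 5.3811, Brisco 3.5400, Carrow 1.7397, Dorne 5.0280, Eskel 0.9143, Farrow 5.3968.
Lower quotas: Arden 5, Brisco 3, Carrow 1, Dorne 5, Eskel 0, Farrow 5 (sum 19, leaving 3 seats).
Remainders in descending order: Eskel 0.9143, Carrow 0.7397, Brisco 0.5400, Farrow 0.3968, Arden 0.3811, Dorne 0.0280.
Largest remainders: Eskel, Carrow, Brisco receive the extra seats.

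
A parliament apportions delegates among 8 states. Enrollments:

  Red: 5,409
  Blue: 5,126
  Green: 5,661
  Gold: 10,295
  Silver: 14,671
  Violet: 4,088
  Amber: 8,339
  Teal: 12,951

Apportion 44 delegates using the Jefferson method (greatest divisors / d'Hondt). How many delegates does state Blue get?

Standard divisor 66540/44 ≈ 1512.273; standard quotas: Red 3.577, Blue 3.390, Green 3.743, Gold 6.808, Silver 9.701, Violet 2.703, Amber 5.514, Teal 8.564.
Rounding down gives 3, 3, 3, 6, 9, 2, 5, 8 = 39 seats, so the divisor must be adjusted.
With modified divisor 1380: modified quotas Red 3.920, Blue 3.714, Green 4.102, Gold 7.460, Silver 10.631, Violet 2.962, Amber 6.043, Teal 9.385.
Rounding down: Red 3, Blue 3, Green 4, Gold 7, Silver 10, Violet 2, Amber 6, Teal 9 (total 44).
Blue receives 3.

3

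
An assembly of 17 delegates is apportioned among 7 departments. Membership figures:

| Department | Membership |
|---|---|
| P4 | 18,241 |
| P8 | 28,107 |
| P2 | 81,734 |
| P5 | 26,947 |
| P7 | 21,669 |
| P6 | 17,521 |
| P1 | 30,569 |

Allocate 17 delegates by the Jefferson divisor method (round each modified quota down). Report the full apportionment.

Standard divisor 224788/17 ≈ 13222.824; standard quotas: P4 1.380, P8 2.126, P2 6.181, P5 2.038, P7 1.639, P6 1.325, P1 2.312.
Rounding down gives 1, 2, 6, 2, 1, 1, 2 = 15 seats, so the divisor must be adjusted.
With modified divisor 10500: modified quotas P4 1.737, P8 2.677, P2 7.784, P5 2.566, P7 2.064, P6 1.669, P1 2.911.
Rounding down: P4 1, P8 2, P2 7, P5 2, P7 2, P6 1, P1 2 (total 17).

P4: 1, P8: 2, P2: 7, P5: 2, P7: 2, P6: 1, P1: 2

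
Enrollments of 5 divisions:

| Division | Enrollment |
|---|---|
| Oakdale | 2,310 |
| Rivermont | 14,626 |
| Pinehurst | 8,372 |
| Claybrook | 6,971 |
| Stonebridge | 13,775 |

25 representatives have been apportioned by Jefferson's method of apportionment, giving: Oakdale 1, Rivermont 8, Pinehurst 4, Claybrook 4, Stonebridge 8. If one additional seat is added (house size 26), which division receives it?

Priority for the next seat is population ÷ (current seats + 1).
Priorities: Oakdale 1155.000, Rivermont 1625.111, Pinehurst 1674.400, Claybrook 1394.200, Stonebridge 1530.556.
Highest priority: Pinehurst.

Pinehurst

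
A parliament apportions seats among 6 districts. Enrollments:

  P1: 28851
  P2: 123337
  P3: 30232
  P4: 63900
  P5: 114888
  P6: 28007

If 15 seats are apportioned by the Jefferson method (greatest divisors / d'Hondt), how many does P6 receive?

Standard divisor 389215/15 ≈ 25947.667; standard quotas: P1 1.112, P2 4.753, P3 1.165, P4 2.463, P5 4.428, P6 1.079.
Rounding down gives 1, 4, 1, 2, 4, 1 = 13 seats, so the divisor must be adjusted.
With modified divisor 22100: modified quotas P1 1.305, P2 5.581, P3 1.368, P4 2.891, P5 5.199, P6 1.267.
Rounding down: P1 1, P2 5, P3 1, P4 2, P5 5, P6 1 (total 15).
P6 receives 1.

1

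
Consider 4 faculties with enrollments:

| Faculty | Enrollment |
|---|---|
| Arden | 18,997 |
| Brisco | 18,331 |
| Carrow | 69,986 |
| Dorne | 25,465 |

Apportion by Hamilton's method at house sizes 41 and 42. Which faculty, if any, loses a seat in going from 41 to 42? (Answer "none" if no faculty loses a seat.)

At 41 seats: Arden 6, Brisco 6, Carrow 21, Dorne 8.
At 42 seats: Arden 6, Brisco 6, Carrow 22, Dorne 8.
No faculty's allocation decreased.

none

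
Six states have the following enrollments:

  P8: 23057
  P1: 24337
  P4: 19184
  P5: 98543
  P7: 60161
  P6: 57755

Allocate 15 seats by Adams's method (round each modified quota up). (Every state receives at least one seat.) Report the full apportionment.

P8: 1, P1: 2, P4: 1, P5: 5, P7: 3, P6: 3

Standard divisor 283037/15 ≈ 18869.133; standard quotas: P8 1.222, P1 1.290, P4 1.017, P5 5.222, P7 3.188, P6 3.061.
Rounding up gives 2, 2, 2, 6, 4, 4 = 20 seats, so the divisor must be adjusted.
With modified divisor 23700: modified quotas P8 0.973, P1 1.027, P4 0.809, P5 4.158, P7 2.538, P6 2.437.
Rounding up: P8 1, P1 2, P4 1, P5 5, P7 3, P6 3 (total 15).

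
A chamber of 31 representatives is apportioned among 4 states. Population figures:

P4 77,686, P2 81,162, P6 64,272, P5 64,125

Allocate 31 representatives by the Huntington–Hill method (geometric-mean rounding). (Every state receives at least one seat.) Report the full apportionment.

P4 8, P2 9, P6 7, P5 7

With divisor 9360: modified quotas P4 8.300, P2 8.671, P6 6.867, P5 6.851.
Geometric-mean thresholds: P4 √(8·9)=8.485, P2 √(8·9)=8.485, P6 √(6·7)=6.481, P5 √(6·7)=6.481.
Each quota rounded against its threshold gives P4 8, P2 9, P6 7, P5 7 (total 31).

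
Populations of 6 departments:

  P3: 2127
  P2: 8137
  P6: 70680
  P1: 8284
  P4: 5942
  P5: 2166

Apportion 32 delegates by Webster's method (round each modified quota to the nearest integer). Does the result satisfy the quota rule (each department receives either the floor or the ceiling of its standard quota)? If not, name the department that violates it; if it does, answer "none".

Standard quotas: P3 0.699, P2 2.675, P6 23.237, P1 2.723, P4 1.953, P5 0.712.
Webster allocation: P3 1, P2 3, P6 22, P1 3, P4 2, P5 1.
P6 has quota 23.237 (lower 23, upper 24) but receives 22 — outside the quota interval.

P6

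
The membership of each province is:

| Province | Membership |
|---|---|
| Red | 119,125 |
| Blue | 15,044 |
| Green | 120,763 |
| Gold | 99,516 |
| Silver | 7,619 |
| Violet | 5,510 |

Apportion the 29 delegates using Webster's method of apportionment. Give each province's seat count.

Standard divisor 367577/29 ≈ 12675.069; standard quotas: Red 9.398, Blue 1.187, Green 9.528, Gold 7.851, Silver 0.601, Violet 0.435.
Rounding to the nearest integer gives Red 9, Blue 1, Green 10, Gold 8, Silver 1, Violet 0 — total 29, matching the house size, so no adjustment is needed.

Red=9; Blue=1; Green=10; Gold=8; Silver=1; Violet=0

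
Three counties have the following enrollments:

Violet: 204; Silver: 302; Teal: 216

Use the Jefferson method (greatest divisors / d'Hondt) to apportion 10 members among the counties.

Violet 3, Silver 4, Teal 3

Standard divisor 722/10 ≈ 72.2; standard quotas: Violet 2.825, Silver 4.183, Teal 2.992.
Rounding down gives 2, 4, 2 = 8 seats, so the divisor must be adjusted.
With modified divisor 64: modified quotas Violet 3.188, Silver 4.719, Teal 3.375.
Rounding down: Violet 3, Silver 4, Teal 3 (total 10).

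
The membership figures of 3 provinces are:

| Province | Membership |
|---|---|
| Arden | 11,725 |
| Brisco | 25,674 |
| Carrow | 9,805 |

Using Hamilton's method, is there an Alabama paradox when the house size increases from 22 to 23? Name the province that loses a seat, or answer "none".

none

At 22 seats: Arden 5, Brisco 12, Carrow 5.
At 23 seats: Arden 6, Brisco 12, Carrow 5.
No province's allocation decreased.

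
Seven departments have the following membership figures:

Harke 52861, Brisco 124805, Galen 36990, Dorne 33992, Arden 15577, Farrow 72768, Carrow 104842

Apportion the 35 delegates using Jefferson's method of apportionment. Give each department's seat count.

Standard divisor 441835/35 ≈ 12623.857; standard quotas: Harke 4.187, Brisco 9.886, Galen 2.930, Dorne 2.693, Arden 1.234, Farrow 5.764, Carrow 8.305.
Rounding down gives 4, 9, 2, 2, 1, 5, 8 = 31 seats, so the divisor must be adjusted.
With modified divisor 11500: modified quotas Harke 4.597, Brisco 10.853, Galen 3.217, Dorne 2.956, Arden 1.355, Farrow 6.328, Carrow 9.117.
Rounding down: Harke 4, Brisco 10, Galen 3, Dorne 2, Arden 1, Farrow 6, Carrow 9 (total 35).

Harke: 4; Brisco: 10; Galen: 3; Dorne: 2; Arden: 1; Farrow: 6; Carrow: 9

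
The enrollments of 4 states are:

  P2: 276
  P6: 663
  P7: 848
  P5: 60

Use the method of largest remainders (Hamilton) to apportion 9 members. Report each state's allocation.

Total 1847; standard divisor 1847/9 ≈ 205.222.
Standard quotas: P2 1.345, P6 3.231, P7 4.132, P5 0.292.
Lower quotas: P2 1, P6 3, P7 4, P5 0 (sum 8, leaving 1 seat).
Remainders in descending order: P2 0.345, P5 0.292, P6 0.231, P7 0.132.
Largest remainder: P2 receives the extra seat.

P2 2, P6 3, P7 4, P5 0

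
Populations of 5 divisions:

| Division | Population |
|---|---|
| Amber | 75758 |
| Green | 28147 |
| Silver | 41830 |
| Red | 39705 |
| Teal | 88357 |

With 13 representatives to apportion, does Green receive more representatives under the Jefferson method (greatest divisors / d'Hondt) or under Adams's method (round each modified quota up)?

Jefferson: Amber 4, Green 1, Silver 2, Red 2, Teal 4.
Adams: Amber 3, Green 2, Silver 2, Red 2, Teal 4.
Green gets 1 under Jefferson and 2 under Adams.

Adams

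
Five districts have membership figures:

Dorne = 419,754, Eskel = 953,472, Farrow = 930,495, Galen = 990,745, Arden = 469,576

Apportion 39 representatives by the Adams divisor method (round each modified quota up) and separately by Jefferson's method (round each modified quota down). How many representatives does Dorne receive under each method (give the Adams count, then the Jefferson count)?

Adams: Dorne 5, Eskel 10, Farrow 9, Galen 10, Arden 5.
Jefferson: Dorne 4, Eskel 10, Farrow 10, Galen 10, Arden 5.
Dorne gets 5 under Adams and 4 under Jefferson.

5 and 4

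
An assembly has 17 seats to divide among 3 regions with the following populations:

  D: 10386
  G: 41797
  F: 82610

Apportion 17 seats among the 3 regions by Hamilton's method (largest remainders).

D 1, G 5, F 11

Standard divisor: 134793 ÷ 17 = 7929.
Standard quotas: D 1.3099, G 5.2714, F 10.4187.
Lower quotas: D 1, G 5, F 10 (sum 16, leaving 1 seat).
Remainders in descending order: F 0.4187, D 0.3099, G 0.2714.
The surplus seat goes to F.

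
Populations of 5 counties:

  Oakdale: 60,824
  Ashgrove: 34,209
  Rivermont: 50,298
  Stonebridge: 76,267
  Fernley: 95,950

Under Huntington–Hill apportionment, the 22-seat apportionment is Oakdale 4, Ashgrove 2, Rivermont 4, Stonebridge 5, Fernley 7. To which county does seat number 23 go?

Ashgrove

Priority for the next seat is population ÷ (√(s·(s+1))).
Priorities: Oakdale 13600.660, Ashgrove 13965.766, Rivermont 11246.975, Stonebridge 13924.385, Fernley 12821.858.
Highest priority: Ashgrove.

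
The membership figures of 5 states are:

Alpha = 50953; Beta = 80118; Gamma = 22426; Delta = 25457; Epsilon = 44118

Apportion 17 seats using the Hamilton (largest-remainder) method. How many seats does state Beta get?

Standard divisor: 223072 ÷ 17 ≈ 13121.882.
Standard quotas: Alpha 3.8831, Beta 6.1057, Gamma 1.7091, Delta 1.9400, Epsilon 3.3622.
Lower quotas: Alpha 3, Beta 6, Gamma 1, Delta 1, Epsilon 3 (sum 14, leaving 3 seats).
Remainders in descending order: Delta 0.9400, Alpha 0.8831, Gamma 0.7091, Epsilon 0.3622, Beta 0.1057.
Largest remainders: Delta, Alpha, Gamma receive the extra seats.
Beta receives 6.

6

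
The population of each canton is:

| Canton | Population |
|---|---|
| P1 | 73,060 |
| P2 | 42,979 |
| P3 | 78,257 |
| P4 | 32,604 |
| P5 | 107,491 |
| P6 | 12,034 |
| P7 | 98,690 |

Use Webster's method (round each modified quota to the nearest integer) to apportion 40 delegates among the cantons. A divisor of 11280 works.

With modified divisor 11280: modified quotas P1 6.477, P2 3.810, P3 6.938, P4 2.890, P5 9.529, P6 1.067, P7 8.749.
Rounding to the nearest integer: P1 6, P2 4, P3 7, P4 3, P5 10, P6 1, P7 9 (total 40).

P1: 6; P2: 4; P3: 7; P4: 3; P5: 10; P6: 1; P7: 9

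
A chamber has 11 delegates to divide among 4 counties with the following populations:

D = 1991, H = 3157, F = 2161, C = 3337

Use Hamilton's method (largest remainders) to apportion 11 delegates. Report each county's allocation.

Total 10646; standard divisor 10646/11 ≈ 967.818.
Standard quotas: D 2.057, H 3.262, F 2.233, C 3.448.
Lower quotas: D 2, H 3, F 2, C 3 (sum 10, leaving 1 seat).
Remainders in descending order: C 0.448, H 0.262, F 0.233, D 0.057.
Largest remainder: C receives the extra seat.

D 2; H 3; F 2; C 4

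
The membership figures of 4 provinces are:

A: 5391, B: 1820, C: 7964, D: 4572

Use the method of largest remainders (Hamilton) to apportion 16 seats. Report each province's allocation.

A 4, B 2, C 6, D 4

Standard divisor: 19747 ÷ 16 ≈ 1234.188.
Standard quotas: A 4.3681, B 1.4747, C 6.4528, D 3.7045.
Lower quotas: A 4, B 1, C 6, D 3 (sum 14, leaving 2 seats).
Remainders in descending order: D 0.7045, B 0.4747, C 0.4528, A 0.3681.
Largest remainders: D, B receive the extra seats.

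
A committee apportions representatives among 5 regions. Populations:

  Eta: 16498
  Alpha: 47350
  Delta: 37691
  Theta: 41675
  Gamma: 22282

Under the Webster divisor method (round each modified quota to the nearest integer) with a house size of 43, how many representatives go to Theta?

11

Standard divisor 165496/43 ≈ 3848.744; standard quotas: Eta 4.287, Alpha 12.303, Delta 9.793, Theta 10.828, Gamma 5.789.
Rounding to the nearest integer gives Eta 4, Alpha 12, Delta 10, Theta 11, Gamma 6 — total 43, matching the house size, so no adjustment is needed.
Theta receives 11.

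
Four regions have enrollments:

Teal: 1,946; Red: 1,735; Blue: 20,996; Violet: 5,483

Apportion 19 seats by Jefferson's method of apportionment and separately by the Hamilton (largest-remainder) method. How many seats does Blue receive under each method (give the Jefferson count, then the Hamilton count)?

14 and 13

Jefferson: Teal 1, Red 1, Blue 14, Violet 3.
Hamilton: Teal 1, Red 1, Blue 13, Violet 4.
Blue gets 14 under Jefferson and 13 under Hamilton.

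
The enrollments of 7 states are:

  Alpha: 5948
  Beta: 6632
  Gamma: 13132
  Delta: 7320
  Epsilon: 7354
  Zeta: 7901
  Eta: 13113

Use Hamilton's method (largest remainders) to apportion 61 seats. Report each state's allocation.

Alpha=6, Beta=7, Gamma=13, Delta=7, Epsilon=7, Zeta=8, Eta=13

The standard divisor is 61400/61 ≈ 1006.557.
Standard quotas: Alpha 5.9093, Beta 6.5888, Gamma 13.0464, Delta 7.2723, Epsilon 7.3061, Zeta 7.8495, Eta 13.0276.
Lower quotas: Alpha 5, Beta 6, Gamma 13, Delta 7, Epsilon 7, Zeta 7, Eta 13 (sum 58, leaving 3 seats).
Remainders in descending order: Alpha 0.9093, Zeta 0.8495, Beta 0.5888, Epsilon 0.3061, Delta 0.2723, Gamma 0.0464, Eta 0.0276.
Largest remainders: Alpha, Zeta, Beta receive the extra seats.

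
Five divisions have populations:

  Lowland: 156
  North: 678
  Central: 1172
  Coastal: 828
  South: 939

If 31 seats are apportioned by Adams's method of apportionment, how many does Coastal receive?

7

Standard divisor 3773/31 ≈ 121.71; standard quotas: Lowland 1.282, North 5.571, Central 9.629, Coastal 6.803, South 7.715.
Rounding up gives 2, 6, 10, 7, 8 = 33 seats, so the divisor must be adjusted.
With modified divisor 135: modified quotas Lowland 1.156, North 5.022, Central 8.681, Coastal 6.133, South 6.956.
Rounding up: Lowland 2, North 6, Central 9, Coastal 7, South 7 (total 31).
Coastal receives 7.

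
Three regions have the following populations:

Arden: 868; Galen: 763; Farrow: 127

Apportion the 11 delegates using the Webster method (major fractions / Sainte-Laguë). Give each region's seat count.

Standard divisor 1758/11 ≈ 159.818; standard quotas: Arden 5.431, Galen 4.774, Farrow 0.795.
Rounding to the nearest integer gives Arden 5, Galen 5, Farrow 1 — total 11, matching the house size, so no adjustment is needed.

Arden=5, Galen=5, Farrow=1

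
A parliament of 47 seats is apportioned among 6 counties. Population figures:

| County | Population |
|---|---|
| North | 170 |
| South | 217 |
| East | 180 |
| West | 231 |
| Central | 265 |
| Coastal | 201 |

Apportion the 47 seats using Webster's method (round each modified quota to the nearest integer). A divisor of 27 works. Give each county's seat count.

North: 6, South: 8, East: 7, West: 9, Central: 10, Coastal: 7

With modified divisor 27: modified quotas North 6.296, South 8.037, East 6.667, West 8.556, Central 9.815, Coastal 7.444.
Rounding to the nearest integer: North 6, South 8, East 7, West 9, Central 10, Coastal 7 (total 47).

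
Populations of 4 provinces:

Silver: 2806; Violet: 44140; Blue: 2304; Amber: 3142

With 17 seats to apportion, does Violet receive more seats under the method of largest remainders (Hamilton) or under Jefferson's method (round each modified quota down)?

Jefferson

Hamilton: Silver 1, Violet 14, Blue 1, Amber 1.
Jefferson: Silver 1, Violet 15, Blue 0, Amber 1.
Violet gets 14 under Hamilton and 15 under Jefferson.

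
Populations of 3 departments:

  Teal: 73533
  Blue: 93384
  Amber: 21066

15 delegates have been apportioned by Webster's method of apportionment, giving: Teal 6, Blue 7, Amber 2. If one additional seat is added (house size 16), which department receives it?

Priority for the next seat is population ÷ (current seats + 0.5).
Priorities: Teal 11312.769, Blue 12451.200, Amber 8426.400.
Highest priority: Blue.

Blue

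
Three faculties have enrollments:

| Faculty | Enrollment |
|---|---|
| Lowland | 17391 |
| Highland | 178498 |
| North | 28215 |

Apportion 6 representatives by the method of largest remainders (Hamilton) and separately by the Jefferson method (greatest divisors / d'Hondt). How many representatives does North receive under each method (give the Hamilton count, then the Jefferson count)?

1 and 0

Hamilton: Lowland 0, Highland 5, North 1.
Jefferson: Lowland 0, Highland 6, North 0.
North gets 1 under Hamilton and 0 under Jefferson.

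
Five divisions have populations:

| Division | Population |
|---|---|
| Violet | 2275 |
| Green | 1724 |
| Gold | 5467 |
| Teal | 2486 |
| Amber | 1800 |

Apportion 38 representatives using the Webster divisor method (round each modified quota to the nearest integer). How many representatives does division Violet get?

6

Standard divisor 13752/38 ≈ 361.895; standard quotas: Violet 6.286, Green 4.764, Gold 15.107, Teal 6.869, Amber 4.974.
Rounding to the nearest integer gives Violet 6, Green 5, Gold 15, Teal 7, Amber 5 — total 38, matching the house size, so no adjustment is needed.
Violet receives 6.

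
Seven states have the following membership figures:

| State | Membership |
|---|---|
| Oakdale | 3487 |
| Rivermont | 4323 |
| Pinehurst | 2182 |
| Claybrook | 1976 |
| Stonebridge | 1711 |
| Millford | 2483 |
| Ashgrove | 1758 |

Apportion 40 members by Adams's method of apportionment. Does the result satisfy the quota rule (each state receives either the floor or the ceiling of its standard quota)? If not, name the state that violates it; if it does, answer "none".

Standard quotas: Oakdale 7.783, Rivermont 9.650, Pinehurst 4.871, Claybrook 4.411, Stonebridge 3.819, Millford 5.542, Ashgrove 3.924.
Adams allocation: Oakdale 8, Rivermont 9, Pinehurst 5, Claybrook 4, Stonebridge 4, Millford 6, Ashgrove 4.
Every allocation lies between the lower and upper quota.

none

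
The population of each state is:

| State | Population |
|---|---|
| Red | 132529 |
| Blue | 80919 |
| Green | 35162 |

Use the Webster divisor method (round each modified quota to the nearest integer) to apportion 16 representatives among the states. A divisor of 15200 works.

With modified divisor 15200: modified quotas Red 8.719, Blue 5.324, Green 2.313.
Rounding to the nearest integer: Red 9, Blue 5, Green 2 (total 16).

Red 9, Blue 5, Green 2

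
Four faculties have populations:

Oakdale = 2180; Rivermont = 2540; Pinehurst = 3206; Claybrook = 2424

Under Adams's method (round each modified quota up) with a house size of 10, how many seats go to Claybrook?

Standard divisor 10350/10 ≈ 1035; standard quotas: Oakdale 2.106, Rivermont 2.454, Pinehurst 3.098, Claybrook 2.342.
Rounding up gives 3, 3, 4, 3 = 13 seats, so the divisor must be adjusted.
With modified divisor 1240: modified quotas Oakdale 1.758, Rivermont 2.048, Pinehurst 2.585, Claybrook 1.955.
Rounding up: Oakdale 2, Rivermont 3, Pinehurst 3, Claybrook 2 (total 10).
Claybrook receives 2.

2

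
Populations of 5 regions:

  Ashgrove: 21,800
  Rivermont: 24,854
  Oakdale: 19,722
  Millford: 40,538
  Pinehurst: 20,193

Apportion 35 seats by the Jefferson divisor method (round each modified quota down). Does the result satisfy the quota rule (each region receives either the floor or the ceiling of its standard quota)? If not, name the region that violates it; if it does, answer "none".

Standard quotas: Ashgrove 6.003, Rivermont 6.844, Oakdale 5.431, Millford 11.162, Pinehurst 5.560.
Jefferson allocation: Ashgrove 6, Rivermont 7, Oakdale 5, Millford 12, Pinehurst 5.
Every allocation lies between the lower and upper quota.

none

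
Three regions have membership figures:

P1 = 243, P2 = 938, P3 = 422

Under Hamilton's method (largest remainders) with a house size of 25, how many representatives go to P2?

Total 1603; standard divisor 1603/25 ≈ 64.12.
Standard quotas: P1 3.790, P2 14.629, P3 6.581.
Lower quotas: P1 3, P2 14, P3 6 (sum 23, leaving 2 seats).
Remainders in descending order: P1 0.790, P2 0.629, P3 0.581.
Largest remainders: P1, P2 receive the extra seats.
P2 receives 15.

15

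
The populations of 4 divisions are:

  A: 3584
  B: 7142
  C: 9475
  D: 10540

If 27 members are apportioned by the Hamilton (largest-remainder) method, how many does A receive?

Standard divisor: 30741 ÷ 27 ≈ 1138.556.
Standard quotas: A 3.1478, B 6.2729, C 8.3219, D 9.2573.
Lower quotas: A 3, B 6, C 8, D 9 (sum 26, leaving 1 seat).
Remainders in descending order: C 0.3219, B 0.2729, D 0.2573, A 0.1478.
The surplus seat goes to C.
A receives 3.

3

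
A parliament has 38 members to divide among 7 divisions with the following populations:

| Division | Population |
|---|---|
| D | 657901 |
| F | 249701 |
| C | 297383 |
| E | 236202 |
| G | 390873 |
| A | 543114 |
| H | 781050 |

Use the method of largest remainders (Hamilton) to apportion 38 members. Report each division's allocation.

The standard divisor is 3156224/38 ≈ 83058.526.
Standard quotas: D 7.9209, F 3.0063, C 3.5804, E 2.8438, G 4.7060, A 6.5389, H 9.4036.
Lower quotas: D 7, F 3, C 3, E 2, G 4, A 6, H 9 (sum 34, leaving 4 seats).
Remainders in descending order: D 0.9209, E 0.8438, G 0.7060, C 0.5804, A 0.5389, H 0.4036, F 0.0063.
The surplus seats go to D, E, G, C.

D 8, F 3, C 4, E 3, G 5, A 6, H 9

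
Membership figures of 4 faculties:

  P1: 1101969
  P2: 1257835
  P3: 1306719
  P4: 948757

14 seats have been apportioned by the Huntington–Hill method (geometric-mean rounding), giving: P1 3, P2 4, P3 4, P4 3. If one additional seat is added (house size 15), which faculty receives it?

Priority for the next seat is population ÷ (√(s·(s+1))).
Priorities: P1 318111.049, P2 281260.456, P3 292191.251, P4 273882.555.
Highest priority: P1.

P1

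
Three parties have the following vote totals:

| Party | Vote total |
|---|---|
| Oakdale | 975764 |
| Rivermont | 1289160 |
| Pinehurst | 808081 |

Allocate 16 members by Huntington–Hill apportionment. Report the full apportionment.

Oakdale=5, Rivermont=7, Pinehurst=4

With divisor 189807: modified quotas Oakdale 5.141, Rivermont 6.792, Pinehurst 4.257.
Geometric-mean thresholds: Oakdale √(5·6)=5.477, Rivermont √(6·7)=6.481, Pinehurst √(4·5)=4.472.
Each quota rounded against its threshold gives Oakdale 5, Rivermont 7, Pinehurst 4 (total 16).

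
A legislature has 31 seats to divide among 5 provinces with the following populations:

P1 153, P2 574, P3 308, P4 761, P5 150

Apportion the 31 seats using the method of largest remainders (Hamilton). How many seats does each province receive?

P1 3; P2 9; P3 5; P4 12; P5 2

Standard divisor: 1946 ÷ 31 ≈ 62.774.
Standard quotas: P1 2.437, P2 9.144, P3 4.906, P4 12.123, P5 2.390.
Lower quotas: P1 2, P2 9, P3 4, P4 12, P5 2 (sum 29, leaving 2 seats).
Remainders in descending order: P3 0.906, P1 0.437, P5 0.390, P2 0.144, P4 0.123.
Largest remainders: P3, P1 receive the extra seats.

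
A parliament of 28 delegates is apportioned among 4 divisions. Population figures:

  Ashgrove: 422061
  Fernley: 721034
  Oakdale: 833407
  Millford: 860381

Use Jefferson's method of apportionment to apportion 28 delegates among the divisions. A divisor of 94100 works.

Ashgrove: 4; Fernley: 7; Oakdale: 8; Millford: 9

With modified divisor 94100: modified quotas Ashgrove 4.485, Fernley 7.662, Oakdale 8.857, Millford 9.143.
Rounding down: Ashgrove 4, Fernley 7, Oakdale 8, Millford 9 (total 28).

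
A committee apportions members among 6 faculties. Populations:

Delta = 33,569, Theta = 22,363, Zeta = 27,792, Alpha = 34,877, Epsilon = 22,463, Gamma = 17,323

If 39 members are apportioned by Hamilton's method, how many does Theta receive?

5

The standard divisor is 158387/39 ≈ 4061.205.
Standard quotas: Delta 8.2658, Theta 5.5065, Zeta 6.8433, Alpha 8.5878, Epsilon 5.5311, Gamma 4.2655.
Lower quotas: Delta 8, Theta 5, Zeta 6, Alpha 8, Epsilon 5, Gamma 4 (sum 36, leaving 3 seats).
Remainders in descending order: Zeta 0.8433, Alpha 0.5878, Epsilon 0.5311, Theta 0.5065, Delta 0.2658, Gamma 0.2655.
The surplus seats go to Zeta, Alpha, Epsilon.
Theta receives 5.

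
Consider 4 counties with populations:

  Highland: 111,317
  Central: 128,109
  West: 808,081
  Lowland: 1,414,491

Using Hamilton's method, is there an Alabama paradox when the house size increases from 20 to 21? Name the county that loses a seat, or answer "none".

At 20 seats: Highland 1, Central 1, West 7, Lowland 11.
At 21 seats: Highland 1, Central 1, West 7, Lowland 12.
No county's allocation decreased.

none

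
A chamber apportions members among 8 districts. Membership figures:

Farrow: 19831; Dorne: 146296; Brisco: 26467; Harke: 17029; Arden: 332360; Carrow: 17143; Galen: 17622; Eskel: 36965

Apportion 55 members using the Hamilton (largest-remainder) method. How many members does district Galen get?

Total 613713; standard divisor 613713/55 ≈ 11158.418.
Standard quotas: Farrow 1.7772, Dorne 13.1108, Brisco 2.3719, Harke 1.5261, Arden 29.7856, Carrow 1.5363, Galen 1.5793, Eskel 3.3127.
Lower quotas: Farrow 1, Dorne 13, Brisco 2, Harke 1, Arden 29, Carrow 1, Galen 1, Eskel 3 (sum 51, leaving 4 seats).
Remainders in descending order: Arden 0.7856, Farrow 0.7772, Galen 0.5793, Carrow 0.5363, Harke 0.5261, Brisco 0.3719, Eskel 0.3127, Dorne 0.1108.
The surplus seats go to Arden, Farrow, Galen, Carrow.
Galen receives 2.

2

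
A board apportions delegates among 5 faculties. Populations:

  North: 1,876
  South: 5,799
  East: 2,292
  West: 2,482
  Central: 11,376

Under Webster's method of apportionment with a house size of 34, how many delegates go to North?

3

Standard divisor 23825/34 ≈ 700.735; standard quotas: North 2.677, South 8.276, East 3.271, West 3.542, Central 16.234.
Rounding to the nearest integer gives North 3, South 8, East 3, West 4, Central 16 — total 34, matching the house size, so no adjustment is needed.
North receives 3.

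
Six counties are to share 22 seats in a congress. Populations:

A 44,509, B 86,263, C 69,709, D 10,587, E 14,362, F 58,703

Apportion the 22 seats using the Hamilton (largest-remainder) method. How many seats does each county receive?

Standard divisor: 284133 ÷ 22 ≈ 12915.136.
Standard quotas: A 3.4463, B 6.6792, C 5.3975, D 0.8197, E 1.1120, F 4.5453.
Lower quotas: A 3, B 6, C 5, D 0, E 1, F 4 (sum 19, leaving 3 seats).
Remainders in descending order: D 0.8197, B 0.6792, F 0.5453, A 0.4463, C 0.3975, E 0.1120.
The surplus seats go to D, B, F.

A=3; B=7; C=5; D=1; E=1; F=5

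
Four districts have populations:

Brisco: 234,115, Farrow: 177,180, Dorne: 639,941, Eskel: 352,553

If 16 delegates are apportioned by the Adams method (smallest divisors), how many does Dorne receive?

7

Standard divisor 1403789/16 ≈ 87736.812; standard quotas: Brisco 2.668, Farrow 2.019, Dorne 7.294, Eskel 4.018.
Rounding up gives 3, 3, 8, 5 = 19 seats, so the divisor must be adjusted.
With modified divisor 99000: modified quotas Brisco 2.365, Farrow 1.790, Dorne 6.464, Eskel 3.561.
Rounding up: Brisco 3, Farrow 2, Dorne 7, Eskel 4 (total 16).
Dorne receives 7.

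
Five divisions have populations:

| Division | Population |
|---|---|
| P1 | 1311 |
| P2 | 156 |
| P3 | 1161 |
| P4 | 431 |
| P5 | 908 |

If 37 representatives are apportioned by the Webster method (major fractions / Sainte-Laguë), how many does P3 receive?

Standard divisor 3967/37 ≈ 107.216; standard quotas: P1 12.228, P2 1.455, P3 10.829, P4 4.020, P5 8.469.
Rounding to the nearest integer gives 12, 1, 11, 4, 8 = 36 seats, so the divisor must be adjusted.
With modified divisor 106: modified quotas P1 12.368, P2 1.472, P3 10.953, P4 4.066, P5 8.566.
Rounding to the nearest integer: P1 12, P2 1, P3 11, P4 4, P5 9 (total 37).
P3 receives 11.

11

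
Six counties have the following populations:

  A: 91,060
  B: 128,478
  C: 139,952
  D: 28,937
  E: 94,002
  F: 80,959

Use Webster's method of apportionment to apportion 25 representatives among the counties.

A=4; B=6; C=6; D=1; E=4; F=4

Standard divisor 563388/25 ≈ 22535.52; standard quotas: A 4.041, B 5.701, C 6.210, D 1.284, E 4.171, F 3.593.
Rounding to the nearest integer gives A 4, B 6, C 6, D 1, E 4, F 4 — total 25, matching the house size, so no adjustment is needed.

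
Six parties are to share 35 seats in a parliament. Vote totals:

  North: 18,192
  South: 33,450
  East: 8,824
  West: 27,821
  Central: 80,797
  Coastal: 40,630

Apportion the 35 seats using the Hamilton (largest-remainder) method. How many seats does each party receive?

North: 3, South: 6, East: 1, West: 5, Central: 13, Coastal: 7

Standard divisor: 209714 ÷ 35 ≈ 5991.829.
Standard quotas: North 3.0361, South 5.5826, East 1.4727, West 4.6432, Central 13.4845, Coastal 6.7809.
Lower quotas: North 3, South 5, East 1, West 4, Central 13, Coastal 6 (sum 32, leaving 3 seats).
Remainders in descending order: Coastal 0.7809, West 0.6432, South 0.5826, Central 0.4845, East 0.4727, North 0.0361.
Largest remainders: Coastal, West, South receive the extra seats.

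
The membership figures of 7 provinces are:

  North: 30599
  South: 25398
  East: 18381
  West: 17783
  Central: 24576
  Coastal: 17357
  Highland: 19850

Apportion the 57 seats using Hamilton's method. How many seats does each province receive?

North: 11, South: 9, East: 7, West: 7, Central: 9, Coastal: 7, Highland: 7

Standard divisor: 153944 ÷ 57 ≈ 2700.772.
Standard quotas: North 11.3297, South 9.4040, East 6.8058, West 6.5844, Central 9.0996, Coastal 6.4267, Highland 7.3498.
Lower quotas: North 11, South 9, East 6, West 6, Central 9, Coastal 6, Highland 7 (sum 54, leaving 3 seats).
Remainders in descending order: East 0.8058, West 0.5844, Coastal 0.4267, South 0.4040, Highland 0.3498, North 0.3297, Central 0.0996.
The surplus seats go to East, West, Coastal.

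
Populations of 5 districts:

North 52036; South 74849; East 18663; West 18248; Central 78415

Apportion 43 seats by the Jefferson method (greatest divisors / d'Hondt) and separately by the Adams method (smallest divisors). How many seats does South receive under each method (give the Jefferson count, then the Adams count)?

14 and 13

Jefferson: North 9, South 14, East 3, West 3, Central 14.
Adams: North 9, South 13, East 4, West 4, Central 13.
South gets 14 under Jefferson and 13 under Adams.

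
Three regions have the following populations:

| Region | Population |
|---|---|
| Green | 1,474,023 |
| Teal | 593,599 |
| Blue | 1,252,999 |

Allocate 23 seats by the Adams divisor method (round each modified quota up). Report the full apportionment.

Green=10; Teal=4; Blue=9

Standard divisor 3320621/23 ≈ 144374.826; standard quotas: Green 10.210, Teal 4.112, Blue 8.679.
Rounding up gives 11, 5, 9 = 25 seats, so the divisor must be adjusted.
With modified divisor 152500: modified quotas Green 9.666, Teal 3.892, Blue 8.216.
Rounding up: Green 10, Teal 4, Blue 9 (total 23).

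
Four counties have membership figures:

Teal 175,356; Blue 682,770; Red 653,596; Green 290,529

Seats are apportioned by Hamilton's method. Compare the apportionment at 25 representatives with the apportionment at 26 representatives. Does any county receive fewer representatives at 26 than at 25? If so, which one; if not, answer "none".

none

At 25 seats: Teal 2, Blue 10, Red 9, Green 4.
At 26 seats: Teal 3, Blue 10, Red 9, Green 4.
No county's allocation decreased.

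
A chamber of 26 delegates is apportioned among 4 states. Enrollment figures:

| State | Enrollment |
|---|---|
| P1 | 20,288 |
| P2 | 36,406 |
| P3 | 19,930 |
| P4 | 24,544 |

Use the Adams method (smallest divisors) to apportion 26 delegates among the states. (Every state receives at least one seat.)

Standard divisor 101168/26 ≈ 3891.077; standard quotas: P1 5.214, P2 9.356, P3 5.122, P4 6.308.
Rounding up gives 6, 10, 6, 7 = 29 seats, so the divisor must be adjusted.
With modified divisor 4074: modified quotas P1 4.980, P2 8.936, P3 4.892, P4 6.025.
Rounding up: P1 5, P2 9, P3 5, P4 7 (total 26).

P1=5, P2=9, P3=5, P4=7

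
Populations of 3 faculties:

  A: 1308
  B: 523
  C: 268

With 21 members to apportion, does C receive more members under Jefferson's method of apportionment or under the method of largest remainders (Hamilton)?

Hamilton

Jefferson: A 14, B 5, C 2.
Hamilton: A 13, B 5, C 3.
C gets 2 under Jefferson and 3 under Hamilton.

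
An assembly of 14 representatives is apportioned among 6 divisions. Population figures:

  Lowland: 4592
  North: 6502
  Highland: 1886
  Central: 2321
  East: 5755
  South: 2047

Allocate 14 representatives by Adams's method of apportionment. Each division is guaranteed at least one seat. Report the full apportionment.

Lowland=3; North=4; Highland=1; Central=2; East=3; South=1

Standard divisor 23103/14 ≈ 1650.214; standard quotas: Lowland 2.783, North 3.940, Highland 1.143, Central 1.406, East 3.487, South 1.240.
Rounding up gives 3, 4, 2, 2, 4, 2 = 17 seats, so the divisor must be adjusted.
With modified divisor 2100: modified quotas Lowland 2.187, North 3.096, Highland 0.898, Central 1.105, East 2.740, South 0.975.
Rounding up: Lowland 3, North 4, Highland 1, Central 2, East 3, South 1 (total 14).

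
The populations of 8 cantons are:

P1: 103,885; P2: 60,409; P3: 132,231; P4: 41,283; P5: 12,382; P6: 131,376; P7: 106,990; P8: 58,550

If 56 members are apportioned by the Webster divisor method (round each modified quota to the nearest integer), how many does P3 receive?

12

Standard divisor 647106/56 ≈ 11555.464; standard quotas: P1 8.990, P2 5.228, P3 11.443, P4 3.573, P5 1.072, P6 11.369, P7 9.259, P8 5.067.
Rounding to the nearest integer gives 9, 5, 11, 4, 1, 11, 9, 5 = 55 seats, so the divisor must be adjusted.
With modified divisor 11460: modified quotas P1 9.065, P2 5.271, P3 11.538, P4 3.602, P5 1.080, P6 11.464, P7 9.336, P8 5.109.
Rounding to the nearest integer: P1 9, P2 5, P3 12, P4 4, P5 1, P6 11, P7 9, P8 5 (total 56).
P3 receives 12.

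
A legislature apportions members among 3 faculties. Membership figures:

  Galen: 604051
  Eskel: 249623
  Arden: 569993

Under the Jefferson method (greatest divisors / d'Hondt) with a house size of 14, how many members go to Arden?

Standard divisor 1423667/14 ≈ 101690.5; standard quotas: Galen 5.940, Eskel 2.455, Arden 5.605.
Rounding down gives 5, 2, 5 = 12 seats, so the divisor must be adjusted.
With modified divisor 90600: modified quotas Galen 6.667, Eskel 2.755, Arden 6.291.
Rounding down: Galen 6, Eskel 2, Arden 6 (total 14).
Arden receives 6.

6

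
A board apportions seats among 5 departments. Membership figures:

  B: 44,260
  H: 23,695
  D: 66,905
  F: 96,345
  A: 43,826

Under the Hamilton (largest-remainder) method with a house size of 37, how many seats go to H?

3

The standard divisor is 275031/37 ≈ 7433.27.
Standard quotas: B 5.9543, H 3.1877, D 9.0007, F 12.9613, A 5.8959.
Lower quotas: B 5, H 3, D 9, F 12, A 5 (sum 34, leaving 3 seats).
Remainders in descending order: F 0.9613, B 0.9543, A 0.8959, H 0.1877, D 0.0007.
Largest remainders: F, B, A receive the extra seats.
H receives 3.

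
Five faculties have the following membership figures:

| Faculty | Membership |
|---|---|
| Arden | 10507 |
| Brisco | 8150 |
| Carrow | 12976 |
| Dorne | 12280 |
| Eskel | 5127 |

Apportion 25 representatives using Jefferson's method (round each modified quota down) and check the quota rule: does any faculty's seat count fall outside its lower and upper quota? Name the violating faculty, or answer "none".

Standard quotas: Arden 5.356, Brisco 4.155, Carrow 6.615, Dorne 6.260, Eskel 2.614.
Jefferson allocation: Arden 5, Brisco 4, Carrow 7, Dorne 7, Eskel 2.
Every allocation lies between the lower and upper quota.

none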